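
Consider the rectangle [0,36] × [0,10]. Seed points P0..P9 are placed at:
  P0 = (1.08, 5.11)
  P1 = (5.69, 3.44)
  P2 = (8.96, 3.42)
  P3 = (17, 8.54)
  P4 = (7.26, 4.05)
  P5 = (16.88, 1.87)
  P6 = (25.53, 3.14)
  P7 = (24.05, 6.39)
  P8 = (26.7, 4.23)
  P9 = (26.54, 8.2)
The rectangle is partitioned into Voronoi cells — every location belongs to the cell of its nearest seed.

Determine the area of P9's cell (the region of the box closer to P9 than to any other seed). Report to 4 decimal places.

Area of P9's cell: 40.9866

1. box [0,36]×[0,10]: [(0, 0) (36, 0) (36, 10) (0, 10)]
2. ⊥bis P9·P0 via (13.81,6.655): [(14.6177, 0) (36, 0) (36, 10) (13.404, 10)]  |A|=219.8914
3. ⊥bis P9·P1 via (16.115,5.82): [(17.4437, 0) (36, 0) (36, 10) (15.1607, 10)]  |A|=196.978
4. ⊥bis P9·P2 via (17.75,5.81): [(19.3297, 0) (36, 0) (36, 10) (16.6107, 10)]  |A|=180.2976
5. ⊥bis P9·P3 via (21.77,8.37): [(21.4717, 0) (36, 0) (36, 10) (21.8281, 10)]  |A|=143.501
6. ⊥bis P9·P4 via (16.9,6.125): [(21.4717, 0) (36, 0) (36, 10) (21.8281, 10)]  |A|=143.501
7. ⊥bis P9·P5 via (21.71,5.035): [(21.6542, 5.1202) (25.0093, 0) (36, 0) (36, 10) (21.8281, 10)]  |A|=134.4444
8. ⊥bis P9·P6 via (26.035,5.67): [(21.7046, 6.5344) (36, 3.6809) (36, 10) (21.8281, 10)]  |A|=69.7241
9. ⊥bis P9·P7 via (25.295,7.295): [(26.5511, 5.567) (36, 3.6809) (36, 10) (23.3287, 10)]  |A|=57.9401
10. ⊥bis P9·P8 via (26.62,6.215): [(26.0954, 6.1939) (36, 6.593) (36, 10) (23.3287, 10)]  |A|=40.9866
11. canonical 4-gon: [(26.0954, 6.1939) (36, 6.593) (36, 10) (23.3287, 10)]
12. shoelace: 40.9866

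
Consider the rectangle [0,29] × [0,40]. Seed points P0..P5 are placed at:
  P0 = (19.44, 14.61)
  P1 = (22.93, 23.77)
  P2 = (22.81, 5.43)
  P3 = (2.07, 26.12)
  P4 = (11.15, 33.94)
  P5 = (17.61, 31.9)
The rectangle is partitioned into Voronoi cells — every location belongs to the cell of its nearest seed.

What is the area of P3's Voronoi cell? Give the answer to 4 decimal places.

1. box [0,29]×[0,40]: [(0, 0) (29, 0) (29, 40) (0, 40)]
2. ⊥bis P3·P0 via (10.755,20.365): [(0, 4.1344) (23.7659, 40) (0, 40)]  |A|=426.1888
3. ⊥bis P3·P1 via (12.5,24.945): [(0, 4.1344) (12.2358, 22.5997) (14.196, 40) (0, 40)]  |A|=342.9297
4. ⊥bis P3·P2 via (12.44,15.775): [(0, 4.1344) (12.2358, 22.5997) (14.196, 40) (0, 40)]  |A|=342.9297
5. ⊥bis P3·P4 via (6.61,30.03): [(0, 37.705) (0, 4.1344) (12.2358, 22.5997) (12.3253, 23.3939)]  |A|=210.9161
6. ⊥bis P3·P5 via (9.84,29.01): [(11.6276, 24.204) (0, 37.705) (0, 4.1344) (12.2284, 22.5886)]  |A|=210.5935
7. canonical 4-gon: [(11.6276, 24.204) (0, 37.705) (0, 4.1344) (12.2284, 22.5886)]
8. shoelace: 210.5935

Area of P3's cell: 210.5935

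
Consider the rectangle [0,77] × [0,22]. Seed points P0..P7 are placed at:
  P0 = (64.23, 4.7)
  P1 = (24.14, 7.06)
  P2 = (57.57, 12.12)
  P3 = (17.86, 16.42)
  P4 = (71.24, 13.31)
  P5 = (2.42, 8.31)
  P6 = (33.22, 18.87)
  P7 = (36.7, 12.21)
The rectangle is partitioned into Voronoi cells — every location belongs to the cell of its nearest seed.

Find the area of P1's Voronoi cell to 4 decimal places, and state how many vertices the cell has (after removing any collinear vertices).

Area of P1's cell: 216.1325 (5 vertices)

1. box [0,77]×[0,22]: [(0, 0) (77, 0) (77, 22) (0, 22)]
2. ⊥bis P1·P0 via (44.185,5.88): [(0, 0) (43.8389, 0) (45.1339, 22) (0, 22)]  |A|=978.7008
3. ⊥bis P1·P2 via (40.855,9.59): [(0, 0) (42.3066, 0) (38.9766, 22) (0, 22)]  |A|=894.1148
4. ⊥bis P1·P3 via (21,11.74): [(3.5022, 0) (42.3066, 0) (38.9766, 22) (36.292, 22)]  |A|=456.3792
5. ⊥bis P1·P4 via (47.69,10.185): [(3.5022, 0) (42.3066, 0) (38.9766, 22) (36.292, 22)]  |A|=456.3792
6. ⊥bis P1·P5 via (13.28,7.685): [(13.2127, 6.5152) (12.8377, 0) (42.3066, 0) (38.9766, 22) (36.292, 22)]  |A|=425.9679
7. ⊥bis P1·P6 via (28.68,12.965): [(25.9519, 15.0624) (13.2127, 6.5152) (12.8377, 0) (42.3066, 0) (41.8803, 2.8161)]  |A|=281.651
8. ⊥bis P1·P7 via (30.42,9.635): [(29.2271, 12.5444) (25.9519, 15.0624) (13.2127, 6.5152) (12.8377, 0) (34.3707, 0)]  |A|=216.1325
9. canonical 5-gon: [(29.2271, 12.5444) (25.9519, 15.0624) (13.2127, 6.5152) (12.8377, 0) (34.3707, 0)]
10. shoelace: 216.1325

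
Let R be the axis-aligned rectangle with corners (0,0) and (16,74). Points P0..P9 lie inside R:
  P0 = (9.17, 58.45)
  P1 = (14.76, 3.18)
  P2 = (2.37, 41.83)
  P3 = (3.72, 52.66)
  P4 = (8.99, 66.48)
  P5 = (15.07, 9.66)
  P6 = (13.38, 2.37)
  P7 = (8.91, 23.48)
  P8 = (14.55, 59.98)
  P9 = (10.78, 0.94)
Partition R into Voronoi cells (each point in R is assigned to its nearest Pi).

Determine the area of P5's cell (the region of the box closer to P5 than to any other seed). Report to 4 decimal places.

1. box [0,16]×[0,74]: [(0, 0) (16, 0) (16, 74) (0, 74)]
2. ⊥bis P5·P0 via (12.12,34.055): [(0, 32.5894) (0, 0) (16, 0) (16, 34.5242)]  |A|=536.9085
3. ⊥bis P5·P1 via (14.915,6.42): [(0, 32.5894) (0, 7.1335) (16, 6.3681) (16, 34.5242)]  |A|=428.8956
4. ⊥bis P5·P2 via (8.72,25.745): [(0, 22.3025) (0, 7.1335) (16, 6.3681) (16, 28.619)]  |A|=299.3592
5. ⊥bis P5·P3 via (9.395,31.16): [(0, 22.3025) (0, 7.1335) (16, 6.3681) (16, 28.619)]  |A|=299.3592
6. ⊥bis P5·P4 via (12.03,38.07): [(0, 22.3025) (0, 7.1335) (16, 6.3681) (16, 28.619)]  |A|=299.3592
7. ⊥bis P5·P6 via (14.225,6.015): [(0, 22.3025) (0, 9.3127) (11.8443, 6.5669) (16, 6.3681) (16, 28.619)]  |A|=286.4538
8. ⊥bis P5·P7 via (11.99,16.57): [(0, 11.2257) (0, 9.3127) (11.8443, 6.5669) (16, 6.3681) (16, 18.3574)]  |A|=115.7462
9. ⊥bis P5·P8 via (14.81,34.82): [(0, 11.2257) (0, 9.3127) (11.8443, 6.5669) (16, 6.3681) (16, 18.3574)]  |A|=115.7462
10. ⊥bis P5·P9 via (12.925,5.3): [(0.4618, 11.4315) (9.0181, 7.2221) (11.8443, 6.5669) (16, 6.3681) (16, 18.3574)]  |A|=105.2677
11. canonical 5-gon: [(0.4618, 11.4315) (9.0181, 7.2221) (11.8443, 6.5669) (16, 6.3681) (16, 18.3574)]
12. shoelace: 105.2677

Area of P5's cell: 105.2677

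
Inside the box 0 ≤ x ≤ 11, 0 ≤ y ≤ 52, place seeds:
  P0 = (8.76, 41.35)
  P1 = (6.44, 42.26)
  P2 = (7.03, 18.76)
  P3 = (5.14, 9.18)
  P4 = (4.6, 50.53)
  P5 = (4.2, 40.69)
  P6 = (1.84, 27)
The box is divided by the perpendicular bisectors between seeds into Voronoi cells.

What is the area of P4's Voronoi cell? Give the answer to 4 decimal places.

1. box [0,11]×[0,52]: [(0, 0) (11, 0) (11, 52) (0, 52)]
2. ⊥bis P4·P0 via (6.68,45.94): [(0, 42.9129) (11, 47.8976) (11, 52) (0, 52)]  |A|=72.542
3. ⊥bis P4·P1 via (5.52,46.395): [(0, 45.1669) (9.7714, 47.3409) (11, 47.8976) (11, 52) (0, 52)]  |A|=61.5299
4. ⊥bis P4·P2 via (5.815,34.645): [(0, 45.1669) (9.7714, 47.3409) (11, 47.8976) (11, 52) (0, 52)]  |A|=61.5299
5. ⊥bis P4·P3 via (4.87,29.855): [(0, 45.1669) (9.7714, 47.3409) (11, 47.8976) (11, 52) (0, 52)]  |A|=61.5299
6. ⊥bis P4·P5 via (4.4,45.61): [(0, 45.7889) (2.3638, 45.6928) (9.7714, 47.3409) (11, 47.8976) (11, 52) (0, 52)]  |A|=60.7947
7. ⊥bis P4·P6 via (3.22,38.765): [(0, 45.7889) (2.3638, 45.6928) (9.7714, 47.3409) (11, 47.8976) (11, 52) (0, 52)]  |A|=60.7947
8. canonical 6-gon: [(0, 45.7889) (2.3638, 45.6928) (9.7714, 47.3409) (11, 47.8976) (11, 52) (0, 52)]
9. shoelace: 60.7947

Area of P4's cell: 60.7947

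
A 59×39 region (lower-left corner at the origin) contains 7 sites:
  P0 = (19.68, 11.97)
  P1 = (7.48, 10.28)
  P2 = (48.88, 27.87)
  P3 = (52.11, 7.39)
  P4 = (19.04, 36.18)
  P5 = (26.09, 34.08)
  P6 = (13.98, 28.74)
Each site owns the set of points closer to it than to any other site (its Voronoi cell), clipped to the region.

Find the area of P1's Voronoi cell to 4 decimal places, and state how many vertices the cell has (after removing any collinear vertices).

Area of P1's cell: 288.3906 (4 vertices)

1. box [0,59]×[0,39]: [(0, 0) (59, 0) (59, 39) (0, 39)]
2. ⊥bis P1·P0 via (13.58,11.125): [(0, 0) (15.1211, 0) (9.7186, 39) (0, 39)]  |A|=484.3744
3. ⊥bis P1·P2 via (28.18,19.075): [(0, 0) (15.1211, 0) (9.7186, 39) (0, 39)]  |A|=484.3744
4. ⊥bis P1·P3 via (29.795,8.835): [(0, 0) (15.1211, 0) (9.7186, 39) (0, 39)]  |A|=484.3744
5. ⊥bis P1·P4 via (13.26,23.23): [(0, 29.1484) (0, 0) (15.1211, 0) (11.8137, 23.8755)]  |A|=352.6874
6. ⊥bis P1·P5 via (16.785,22.18): [(0, 29.1484) (0, 0) (15.1211, 0) (11.8137, 23.8755)]  |A|=352.6874
7. ⊥bis P1·P6 via (10.73,19.51): [(0, 23.2882) (0, 0) (15.1211, 0) (12.5051, 18.885)]  |A|=288.3906
8. canonical 4-gon: [(0, 23.2882) (0, 0) (15.1211, 0) (12.5051, 18.885)]
9. shoelace: 288.3906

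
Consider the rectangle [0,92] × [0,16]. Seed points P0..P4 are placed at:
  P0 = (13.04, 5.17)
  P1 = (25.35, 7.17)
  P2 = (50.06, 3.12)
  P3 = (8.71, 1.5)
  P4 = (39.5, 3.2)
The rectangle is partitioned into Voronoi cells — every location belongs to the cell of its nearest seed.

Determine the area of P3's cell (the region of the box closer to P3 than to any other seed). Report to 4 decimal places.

1. box [0,92]×[0,16]: [(0, 0) (92, 0) (92, 16) (0, 16)]
2. ⊥bis P3·P0 via (10.875,3.335): [(0, 0) (13.7017, 0) (0.1405, 16) (0, 16)]  |A|=110.737
3. ⊥bis P3·P1 via (17.03,4.335): [(0, 0) (13.7017, 0) (0.1405, 16) (0, 16)]  |A|=110.737
4. ⊥bis P3·P2 via (29.385,2.31): [(0, 0) (13.7017, 0) (0.1405, 16) (0, 16)]  |A|=110.737
5. ⊥bis P3·P4 via (24.105,2.35): [(0, 0) (13.7017, 0) (0.1405, 16) (0, 16)]  |A|=110.737
6. canonical 4-gon: [(0, 0) (13.7017, 0) (0.1405, 16) (0, 16)]
7. shoelace: 110.737

Area of P3's cell: 110.7370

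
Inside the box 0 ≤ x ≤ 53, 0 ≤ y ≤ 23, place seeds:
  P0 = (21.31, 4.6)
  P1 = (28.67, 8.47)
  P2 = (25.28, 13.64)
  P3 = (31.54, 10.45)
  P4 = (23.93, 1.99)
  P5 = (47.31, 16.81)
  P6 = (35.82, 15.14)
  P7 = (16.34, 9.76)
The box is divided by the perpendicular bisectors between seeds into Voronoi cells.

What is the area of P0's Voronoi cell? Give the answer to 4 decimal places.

1. box [0,53]×[0,23]: [(0, 0) (53, 0) (53, 23) (0, 23)]
2. ⊥bis P0·P1 via (24.99,6.535): [(0, 0) (28.4262, 0) (16.3325, 23) (0, 23)]  |A|=514.7245
3. ⊥bis P0·P2 via (23.295,9.12): [(0, 19.3502) (0, 0) (28.4262, 0) (23.7316, 8.9283)]  |A|=356.504
4. ⊥bis P0·P3 via (26.425,7.525): [(0, 19.3502) (0, 0) (28.4262, 0) (23.7316, 8.9283)]  |A|=356.504
5. ⊥bis P0·P4 via (22.62,3.295): [(0, 19.3502) (0, 0) (19.3376, 0) (25.2863, 5.9715) (23.7316, 8.9283)]  |A|=329.3676
6. ⊥bis P0·P5 via (34.31,10.705): [(0, 19.3502) (0, 0) (19.3376, 0) (25.2863, 5.9715) (23.7316, 8.9283)]  |A|=329.3676
7. ⊥bis P0·P6 via (28.565,9.87): [(0, 19.3502) (0, 0) (19.3376, 0) (25.2863, 5.9715) (23.7316, 8.9283)]  |A|=329.3676
8. ⊥bis P0·P7 via (18.825,7.18): [(21.6082, 9.8608) (11.3705, 0) (19.3376, 0) (25.2863, 5.9715) (23.7316, 8.9283)]  |A|=64.2446
9. canonical 5-gon: [(21.6082, 9.8608) (11.3705, 0) (19.3376, 0) (25.2863, 5.9715) (23.7316, 8.9283)]
10. shoelace: 64.2446

Area of P0's cell: 64.2446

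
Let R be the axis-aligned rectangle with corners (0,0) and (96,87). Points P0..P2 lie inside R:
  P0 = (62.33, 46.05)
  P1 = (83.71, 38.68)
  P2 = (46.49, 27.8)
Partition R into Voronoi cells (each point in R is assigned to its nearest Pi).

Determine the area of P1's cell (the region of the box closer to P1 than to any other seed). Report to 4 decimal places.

1. box [0,96]×[0,87]: [(0, 0) (96, 0) (96, 87) (0, 87)]
2. ⊥bis P1·P0 via (73.02,42.365): [(58.4162, 0) (96, 0) (96, 87) (88.4063, 87)]  |A|=1965.2211
3. ⊥bis P1·P2 via (65.1,33.24): [(67.2909, 25.7451) (74.8166, 0) (96, 0) (96, 87) (88.4063, 87)]  |A|=1754.1059
4. canonical 5-gon: [(67.2909, 25.7451) (74.8166, 0) (96, 0) (96, 87) (88.4063, 87)]
5. shoelace: 1754.1059

Area of P1's cell: 1754.1059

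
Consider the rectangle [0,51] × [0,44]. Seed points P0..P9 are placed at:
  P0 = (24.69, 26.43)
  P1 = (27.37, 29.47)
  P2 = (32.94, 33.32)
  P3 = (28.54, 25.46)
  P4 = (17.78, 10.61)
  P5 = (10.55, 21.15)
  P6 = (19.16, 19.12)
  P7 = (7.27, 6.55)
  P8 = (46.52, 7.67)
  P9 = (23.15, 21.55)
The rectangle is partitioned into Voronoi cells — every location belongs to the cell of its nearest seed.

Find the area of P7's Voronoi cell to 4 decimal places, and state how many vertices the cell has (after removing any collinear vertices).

Area of P7's cell: 190.9367 (4 vertices)

1. box [0,51]×[0,44]: [(0, 0) (51, 0) (51, 44) (0, 44)]
2. ⊥bis P7·P0 via (15.98,16.49): [(0, 30.4926) (0, 0) (34.7987, 0)]  |A|=530.5509
3. ⊥bis P7·P1 via (17.32,18.01): [(0, 30.4926) (0, 0) (34.7987, 0)]  |A|=530.5509
4. ⊥bis P7·P2 via (20.105,19.935): [(0, 30.4926) (0, 0) (34.7987, 0)]  |A|=530.5509
5. ⊥bis P7·P3 via (17.905,16.005): [(22.7403, 10.5662) (0, 30.4926) (0, 0) (32.1342, 0)]  |A|=516.4741
6. ⊥bis P7·P4 via (12.525,8.58): [(6.1378, 25.1143) (0, 30.4926) (0, 0) (15.8394, 0)]  |A|=292.4773
7. ⊥bis P7·P5 via (8.91,13.85): [(10.6393, 13.4615) (0, 15.8517) (0, 0) (15.8394, 0)]  |A|=190.9367
8. ⊥bis P7·P6 via (13.215,12.835): [(10.6393, 13.4615) (0, 15.8517) (0, 0) (15.8394, 0)]  |A|=190.9367
9. ⊥bis P7·P8 via (26.895,7.11): [(10.6393, 13.4615) (0, 15.8517) (0, 0) (15.8394, 0)]  |A|=190.9367
10. ⊥bis P7·P9 via (15.21,14.05): [(10.6393, 13.4615) (0, 15.8517) (0, 0) (15.8394, 0)]  |A|=190.9367
11. canonical 4-gon: [(10.6393, 13.4615) (0, 15.8517) (0, 0) (15.8394, 0)]
12. shoelace: 190.9367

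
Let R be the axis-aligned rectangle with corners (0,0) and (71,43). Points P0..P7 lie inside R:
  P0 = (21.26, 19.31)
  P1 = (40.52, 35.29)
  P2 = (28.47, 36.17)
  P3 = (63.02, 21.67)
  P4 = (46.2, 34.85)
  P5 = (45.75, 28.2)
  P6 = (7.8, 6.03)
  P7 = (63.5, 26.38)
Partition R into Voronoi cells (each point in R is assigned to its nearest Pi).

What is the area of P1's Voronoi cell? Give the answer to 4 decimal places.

Area of P1's cell: 131.5266

1. box [0,71]×[0,43]: [(0, 0) (71, 0) (71, 43) (0, 43)]
2. ⊥bis P1·P0 via (30.89,27.3): [(53.5408, 0) (71, 0) (71, 43) (17.8637, 43)]  |A|=1517.8031
3. ⊥bis P1·P2 via (34.495,35.73): [(33.6375, 23.9885) (53.5408, 0) (71, 0) (71, 43) (35.0259, 43)]  |A|=1354.6638
4. ⊥bis P1·P3 via (51.77,28.48): [(33.6375, 23.9885) (42.5493, 13.2476) (60.5594, 43) (35.0259, 43)]  |A|=472.0115
5. ⊥bis P1·P4 via (43.36,35.07): [(33.6375, 23.9885) (41.7447, 14.2174) (43.9743, 43) (35.0259, 43)]  |A|=212.6262
6. ⊥bis P1·P5 via (43.135,31.745): [(33.6955, 24.7818) (43.1005, 31.7195) (43.9743, 43) (35.0259, 43)]  |A|=131.5266
7. ⊥bis P1·P6 via (24.16,20.66): [(33.6955, 24.7818) (43.1005, 31.7195) (43.9743, 43) (35.0259, 43)]  |A|=131.5266
8. ⊥bis P1·P7 via (52.01,30.835): [(33.6955, 24.7818) (43.1005, 31.7195) (43.9743, 43) (35.0259, 43)]  |A|=131.5266
9. canonical 4-gon: [(33.6955, 24.7818) (43.1005, 31.7195) (43.9743, 43) (35.0259, 43)]
10. shoelace: 131.5266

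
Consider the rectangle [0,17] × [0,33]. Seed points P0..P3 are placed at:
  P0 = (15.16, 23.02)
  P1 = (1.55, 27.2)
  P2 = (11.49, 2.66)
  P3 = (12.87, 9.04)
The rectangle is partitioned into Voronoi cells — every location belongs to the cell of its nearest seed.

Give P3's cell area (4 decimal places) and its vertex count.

1. box [0,17]×[0,33]: [(0, 0) (17, 0) (17, 33) (0, 33)]
2. ⊥bis P3·P0 via (14.015,16.03): [(0, 18.3257) (0, 0) (17, 0) (17, 15.541)]  |A|=287.8676
3. ⊥bis P3·P1 via (7.21,18.12): [(5.971, 17.3477) (0, 13.6257) (0, 0) (17, 0) (17, 15.541)]  |A|=273.8356
4. ⊥bis P3·P2 via (12.18,5.85): [(5.971, 17.3477) (0, 13.6257) (0, 8.4845) (17, 4.8074) (17, 15.541)]  |A|=160.8538
5. canonical 5-gon: [(5.971, 17.3477) (0, 13.6257) (0, 8.4845) (17, 4.8074) (17, 15.541)]
6. shoelace: 160.8538

Area of P3's cell: 160.8538 (5 vertices)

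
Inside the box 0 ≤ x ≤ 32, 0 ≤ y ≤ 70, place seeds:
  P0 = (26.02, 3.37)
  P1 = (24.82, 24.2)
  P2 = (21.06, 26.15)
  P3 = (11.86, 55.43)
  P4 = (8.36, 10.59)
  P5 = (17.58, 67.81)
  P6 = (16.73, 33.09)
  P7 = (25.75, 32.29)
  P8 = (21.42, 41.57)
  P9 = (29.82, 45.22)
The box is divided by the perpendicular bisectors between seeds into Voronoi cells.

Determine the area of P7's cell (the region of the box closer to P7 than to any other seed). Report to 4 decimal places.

1. box [0,32]×[0,70]: [(0, 0) (32, 0) (32, 70) (0, 70)]
2. ⊥bis P7·P0 via (25.885,17.83): [(0, 17.5883) (32, 17.8871) (32, 70) (0, 70)]  |A|=1672.3932
3. ⊥bis P7·P1 via (25.285,28.245): [(0, 31.1517) (32, 27.4731) (32, 70) (0, 70)]  |A|=1302.0041
4. ⊥bis P7·P2 via (23.405,29.22): [(0, 47.0978) (24.5745, 28.3267) (32, 27.4731) (32, 70) (0, 70)]  |A|=1106.0705
5. ⊥bis P7·P3 via (18.805,43.86): [(10.6485, 38.964) (24.5745, 28.3267) (32, 27.4731) (32, 51.7804)]  |A|=293.0493
6. ⊥bis P7·P4 via (17.055,21.44): [(10.6485, 38.964) (24.5745, 28.3267) (32, 27.4731) (32, 51.7804)]  |A|=293.0493
7. ⊥bis P7·P5 via (21.665,50.05): [(10.6485, 38.964) (24.5745, 28.3267) (32, 27.4731) (32, 51.7804)]  |A|=293.0493
8. ⊥bis P7·P6 via (21.24,32.69): [(22.4233, 46.0319) (21.0891, 30.989) (24.5745, 28.3267) (32, 27.4731) (32, 51.7804)]  |A|=209.2001
9. ⊥bis P7·P8 via (23.585,36.93): [(21.5311, 35.9716) (21.0891, 30.989) (24.5745, 28.3267) (32, 27.4731) (32, 40.8564)]  |A|=106.411
10. ⊥bis P7·P9 via (27.785,38.755): [(27.6126, 38.8093) (21.5311, 35.9716) (21.0891, 30.989) (24.5745, 28.3267) (32, 27.4731) (32, 37.4282)]  |A|=98.8907
11. canonical 6-gon: [(27.6126, 38.8093) (21.5311, 35.9716) (21.0891, 30.989) (24.5745, 28.3267) (32, 27.4731) (32, 37.4282)]
12. shoelace: 98.8907

Area of P7's cell: 98.8907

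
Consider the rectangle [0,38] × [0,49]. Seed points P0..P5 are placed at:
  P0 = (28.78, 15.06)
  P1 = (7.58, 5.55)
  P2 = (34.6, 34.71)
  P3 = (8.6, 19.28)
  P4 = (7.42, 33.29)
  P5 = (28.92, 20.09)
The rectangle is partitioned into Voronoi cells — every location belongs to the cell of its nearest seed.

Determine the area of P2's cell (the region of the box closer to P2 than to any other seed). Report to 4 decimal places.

1. box [0,38]×[0,49]: [(0, 0) (38, 0) (38, 49) (0, 49)]
2. ⊥bis P2·P0 via (31.69,24.885): [(0, 34.271) (38, 23.0161) (38, 49) (0, 49)]  |A|=773.5445
3. ⊥bis P2·P1 via (21.09,20.13): [(0, 39.6722) (8.5675, 31.7335) (38, 23.0161) (38, 49) (0, 49)]  |A|=750.4072
4. ⊥bis P2·P3 via (21.6,26.995): [(20.9675, 28.0608) (38, 23.0161) (38, 49) (8.5409, 49)]  |A|=529.7107
5. ⊥bis P2·P4 via (21.01,34): [(21.3258, 27.9547) (38, 23.0161) (38, 49) (20.2263, 49)]  |A|=403.6562
6. ⊥bis P2·P5 via (31.76,27.4): [(21.1392, 31.5263) (38, 24.9757) (38, 49) (20.2263, 49)]  |A|=357.8201
7. canonical 4-gon: [(21.1392, 31.5263) (38, 24.9757) (38, 49) (20.2263, 49)]
8. shoelace: 357.8201

Area of P2's cell: 357.8201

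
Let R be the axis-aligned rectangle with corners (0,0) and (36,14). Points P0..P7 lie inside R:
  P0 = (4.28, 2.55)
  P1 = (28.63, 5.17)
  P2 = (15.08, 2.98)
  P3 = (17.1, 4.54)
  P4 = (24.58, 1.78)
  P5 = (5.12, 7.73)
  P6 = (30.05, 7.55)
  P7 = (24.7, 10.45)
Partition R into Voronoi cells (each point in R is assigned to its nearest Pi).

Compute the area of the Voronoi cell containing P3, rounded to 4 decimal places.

Area of P3's cell: 73.9152

1. box [0,36]×[0,14]: [(0, 0) (36, 0) (36, 14) (0, 14)]
2. ⊥bis P3·P0 via (10.69,3.545): [(11.2403, 0) (36, 0) (36, 14) (9.0671, 14)]  |A|=361.8483
3. ⊥bis P3·P1 via (22.865,4.855): [(11.2403, 0) (23.1303, 0) (22.3653, 14) (9.0671, 14)]  |A|=176.3175
4. ⊥bis P3·P2 via (16.09,3.76): [(9.2898, 12.5654) (18.9938, 0) (23.1303, 0) (22.3653, 14) (9.0671, 14)]  |A|=127.6047
5. ⊥bis P3·P4 via (20.84,3.16): [(9.2898, 12.5654) (18.9938, 0) (19.674, 0) (22.6845, 8.1588) (22.3653, 14) (9.0671, 14)]  |A|=113.5052
6. ⊥bis P3·P5 via (11.11,6.135): [(11.9166, 9.1641) (18.9938, 0) (19.674, 0) (22.6845, 8.1588) (22.3653, 14) (13.2043, 14)]  |A|=101.9962
7. ⊥bis P3·P6 via (23.575,6.045): [(11.9166, 9.1641) (18.9938, 0) (19.674, 0) (22.6845, 8.1588) (22.5618, 10.4041) (21.726, 14) (13.2043, 14)]  |A|=100.8467
8. ⊥bis P3·P7 via (20.9,7.495): [(11.9166, 9.1641) (18.9938, 0) (19.674, 0) (21.9441, 6.1523) (15.8415, 14) (13.2043, 14)]  |A|=73.9152
9. canonical 6-gon: [(11.9166, 9.1641) (18.9938, 0) (19.674, 0) (21.9441, 6.1523) (15.8415, 14) (13.2043, 14)]
10. shoelace: 73.9152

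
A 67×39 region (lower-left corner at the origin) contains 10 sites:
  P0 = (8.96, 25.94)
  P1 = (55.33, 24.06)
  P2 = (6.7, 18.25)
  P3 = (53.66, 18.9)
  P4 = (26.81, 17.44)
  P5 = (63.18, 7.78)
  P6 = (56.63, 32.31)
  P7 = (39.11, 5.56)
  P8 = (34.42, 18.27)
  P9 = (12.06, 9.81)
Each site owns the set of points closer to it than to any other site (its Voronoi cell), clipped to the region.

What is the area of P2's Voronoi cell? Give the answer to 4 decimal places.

1. box [0,67]×[0,39]: [(0, 0) (67, 0) (67, 39) (0, 39)]
2. ⊥bis P2·P0 via (7.83,22.095): [(0, 24.3961) (0, 0) (67, 0) (67, 4.7056)]  |A|=974.9097
3. ⊥bis P2·P1 via (31.015,21.155): [(31.7423, 15.0675) (0, 24.3961) (0, 0) (33.5425, 0)]  |A|=639.8947
4. ⊥bis P2·P3 via (30.18,18.575): [(30.2224, 15.5141) (0, 24.3961) (0, 0) (30.4371, 0)]  |A|=604.7575
5. ⊥bis P2·P4 via (16.755,17.845): [(16.8198, 19.453) (0, 24.3961) (0, 0) (16.0362, 0)]  |A|=361.1453
6. ⊥bis P2·P5 via (34.94,13.015): [(16.8198, 19.453) (0, 24.3961) (0, 0) (16.0362, 0)]  |A|=361.1453
7. ⊥bis P2·P6 via (31.665,25.28): [(16.8198, 19.453) (0, 24.3961) (0, 0) (16.0362, 0)]  |A|=361.1453
8. ⊥bis P2·P7 via (22.905,11.905): [(16.8198, 19.453) (0, 24.3961) (0, 0) (16.0362, 0)]  |A|=361.1453
9. ⊥bis P2·P8 via (20.56,18.26): [(16.8198, 19.453) (0, 24.3961) (0, 0) (16.0362, 0)]  |A|=361.1453
10. ⊥bis P2·P9 via (9.38,14.03): [(16.7909, 18.7365) (16.8198, 19.453) (0, 24.3961) (0, 8.073)]  |A|=143.1374
11. canonical 4-gon: [(16.7909, 18.7365) (16.8198, 19.453) (0, 24.3961) (0, 8.073)]
12. shoelace: 143.1374

Area of P2's cell: 143.1374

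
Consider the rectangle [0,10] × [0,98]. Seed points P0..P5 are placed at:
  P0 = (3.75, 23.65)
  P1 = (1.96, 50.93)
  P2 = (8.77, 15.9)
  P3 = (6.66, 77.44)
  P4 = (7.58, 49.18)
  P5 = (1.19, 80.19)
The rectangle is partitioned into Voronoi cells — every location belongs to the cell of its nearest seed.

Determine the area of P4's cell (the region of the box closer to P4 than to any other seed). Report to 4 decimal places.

1. box [0,10]×[0,98]: [(0, 0) (10, 0) (10, 98) (0, 98)]
2. ⊥bis P4·P0 via (5.665,36.415): [(0, 37.2649) (10, 35.7647) (10, 98) (0, 98)]  |A|=614.8524
3. ⊥bis P4·P1 via (4.77,50.055): [(0.7522, 37.152) (10, 35.7647) (10, 66.8508)]  |A|=143.7395
4. ⊥bis P4·P2 via (8.175,32.54): [(0.7522, 37.152) (10, 35.7647) (10, 66.8508)]  |A|=143.7395
5. ⊥bis P4·P3 via (7.12,63.31): [(8.9156, 63.3685) (0.7522, 37.152) (10, 35.7647) (10, 63.4038)]  |A|=141.8707
6. ⊥bis P4·P5 via (4.385,64.685): [(8.9156, 63.3685) (0.7522, 37.152) (10, 35.7647) (10, 63.4038)]  |A|=141.8707
7. canonical 4-gon: [(8.9156, 63.3685) (0.7522, 37.152) (10, 35.7647) (10, 63.4038)]
8. shoelace: 141.8707

Area of P4's cell: 141.8707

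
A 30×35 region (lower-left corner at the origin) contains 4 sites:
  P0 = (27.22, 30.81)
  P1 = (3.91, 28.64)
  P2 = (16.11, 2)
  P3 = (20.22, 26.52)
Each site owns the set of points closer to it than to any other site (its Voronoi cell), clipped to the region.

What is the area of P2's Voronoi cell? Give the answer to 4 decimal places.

1. box [0,30]×[0,35]: [(0, 0) (30, 0) (30, 35) (0, 35)]
2. ⊥bis P2·P0 via (21.665,16.405): [(0, 24.7597) (0, 0) (30, 0) (30, 13.1908)]  |A|=569.2567
3. ⊥bis P2·P1 via (10.01,15.32): [(16.624, 18.3489) (0, 10.7358) (0, 0) (30, 0) (30, 13.1908)]  |A|=452.6904
4. ⊥bis P2·P3 via (18.165,14.26): [(10.5006, 15.5447) (0, 10.7358) (0, 0) (30, 0) (30, 12.2762)]  |A|=409.2263
5. canonical 5-gon: [(10.5006, 15.5447) (0, 10.7358) (0, 0) (30, 0) (30, 12.2762)]
6. shoelace: 409.2263

Area of P2's cell: 409.2263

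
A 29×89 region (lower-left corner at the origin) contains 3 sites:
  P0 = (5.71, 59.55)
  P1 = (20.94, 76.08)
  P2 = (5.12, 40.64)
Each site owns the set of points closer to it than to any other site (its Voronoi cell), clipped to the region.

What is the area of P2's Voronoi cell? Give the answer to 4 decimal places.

1. box [0,29]×[0,89]: [(0, 0) (29, 0) (29, 89) (0, 89)]
2. ⊥bis P2·P0 via (5.415,50.095): [(0, 50.264) (0, 0) (29, 0) (29, 49.3591)]  |A|=1444.5348
3. ⊥bis P2·P1 via (13.03,58.36): [(0, 50.264) (0, 0) (29, 0) (29, 49.3591)]  |A|=1444.5348
4. canonical 4-gon: [(0, 50.264) (0, 0) (29, 0) (29, 49.3591)]
5. shoelace: 1444.5348

Area of P2's cell: 1444.5348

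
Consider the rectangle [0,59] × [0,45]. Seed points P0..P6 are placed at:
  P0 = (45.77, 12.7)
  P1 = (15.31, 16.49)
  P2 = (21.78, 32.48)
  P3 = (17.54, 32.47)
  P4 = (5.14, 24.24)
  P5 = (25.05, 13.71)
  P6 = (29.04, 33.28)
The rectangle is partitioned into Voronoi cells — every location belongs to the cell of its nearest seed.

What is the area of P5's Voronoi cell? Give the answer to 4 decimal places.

Area of P5's cell: 369.8887

1. box [0,59]×[0,45]: [(0, 0) (59, 0) (59, 45) (0, 45)]
2. ⊥bis P5·P0 via (35.41,13.205): [(0, 0) (34.7663, 0) (36.9599, 45) (0, 45)]  |A|=1613.8389
3. ⊥bis P5·P1 via (20.18,15.1): [(15.8701, 0) (34.7663, 0) (36.9599, 45) (28.7141, 45)]  |A|=610.6937
4. ⊥bis P5·P2 via (23.415,23.095): [(22.4121, 22.9203) (15.8701, 0) (34.7663, 0) (35.999, 25.2873)]  |A|=386.8818
5. ⊥bis P5·P3 via (21.295,23.09): [(22.4121, 22.9203) (15.8701, 0) (34.7663, 0) (35.999, 25.2873)]  |A|=386.8818
6. ⊥bis P5·P4 via (15.095,18.975): [(22.4121, 22.9203) (15.8701, 0) (34.7663, 0) (35.999, 25.2873)]  |A|=386.8818
7. ⊥bis P5·P6 via (27.045,23.495): [(26.4304, 23.6203) (22.4121, 22.9203) (15.8701, 0) (34.7663, 0) (35.8243, 21.705)]  |A|=369.8887
8. canonical 5-gon: [(26.4304, 23.6203) (22.4121, 22.9203) (15.8701, 0) (34.7663, 0) (35.8243, 21.705)]
9. shoelace: 369.8887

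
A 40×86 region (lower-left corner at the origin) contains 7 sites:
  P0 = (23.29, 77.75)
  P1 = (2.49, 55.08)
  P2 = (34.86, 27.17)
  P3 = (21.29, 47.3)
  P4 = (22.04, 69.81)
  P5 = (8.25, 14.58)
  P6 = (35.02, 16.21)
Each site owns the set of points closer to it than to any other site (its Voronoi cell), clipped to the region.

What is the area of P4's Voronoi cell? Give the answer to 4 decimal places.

Area of P4's cell: 478.2370

1. box [0,40]×[0,86]: [(0, 0) (40, 0) (40, 86) (0, 86)]
2. ⊥bis P4·P0 via (22.665,73.78): [(0, 77.3482) (0, 0) (40, 0) (40, 71.0509)]  |A|=2967.9821
3. ⊥bis P4·P1 via (12.265,62.445): [(1.1756, 77.1631) (40, 25.6345) (40, 71.0509)]  |A|=881.6334
4. ⊥bis P4·P2 via (28.45,48.49): [(1.1756, 77.1631) (23.8267, 47.1) (40, 51.9626) (40, 71.0509)]  |A|=668.7276
5. ⊥bis P4·P3 via (21.665,58.555): [(1.1756, 77.1631) (15.0294, 58.7761) (40, 57.9441) (40, 71.0509)]  |A|=478.237
6. ⊥bis P4·P5 via (15.145,42.195): [(1.1756, 77.1631) (15.0294, 58.7761) (40, 57.9441) (40, 71.0509)]  |A|=478.237
7. ⊥bis P4·P6 via (28.53,43.01): [(1.1756, 77.1631) (15.0294, 58.7761) (40, 57.9441) (40, 71.0509)]  |A|=478.237
8. canonical 4-gon: [(1.1756, 77.1631) (15.0294, 58.7761) (40, 57.9441) (40, 71.0509)]
9. shoelace: 478.237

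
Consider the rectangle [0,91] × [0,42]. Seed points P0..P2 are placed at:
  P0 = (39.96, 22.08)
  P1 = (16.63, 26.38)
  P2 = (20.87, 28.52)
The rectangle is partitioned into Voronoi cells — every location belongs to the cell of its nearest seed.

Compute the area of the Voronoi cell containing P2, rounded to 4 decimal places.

1. box [0,91]×[0,42]: [(0, 0) (91, 0) (91, 42) (0, 42)]
2. ⊥bis P2·P0 via (30.415,25.3): [(0, 0) (21.8801, 0) (36.0487, 42) (0, 42)]  |A|=1216.5047
3. ⊥bis P2·P1 via (18.75,27.45): [(26.1765, 12.7358) (36.0487, 42) (11.4064, 42)]  |A|=360.5691
4. canonical 3-gon: [(26.1765, 12.7358) (36.0487, 42) (11.4064, 42)]
5. shoelace: 360.5691

Area of P2's cell: 360.5691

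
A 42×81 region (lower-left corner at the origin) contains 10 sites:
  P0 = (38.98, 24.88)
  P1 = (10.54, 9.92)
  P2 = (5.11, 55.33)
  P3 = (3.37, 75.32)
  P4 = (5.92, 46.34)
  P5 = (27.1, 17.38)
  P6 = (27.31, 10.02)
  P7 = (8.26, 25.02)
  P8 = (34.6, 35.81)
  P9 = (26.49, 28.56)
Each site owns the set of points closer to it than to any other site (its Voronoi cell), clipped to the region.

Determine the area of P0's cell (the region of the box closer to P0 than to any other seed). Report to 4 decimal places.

Area of P0's cell: 145.0541

1. box [0,42]×[0,81]: [(0, 0) (42, 0) (42, 81) (0, 81)]
2. ⊥bis P0·P1 via (24.76,17.4): [(0, 64.4705) (33.9127, 0) (42, 0) (42, 81) (0, 81)]  |A|=2308.8146
3. ⊥bis P0·P2 via (22.045,40.105): [(16.2231, 33.6292) (33.9127, 0) (42, 0) (42, 62.3013)]  |A|=938.9504
4. ⊥bis P0·P3 via (21.175,50.1): [(16.2231, 33.6292) (33.9127, 0) (42, 0) (42, 62.3013)]  |A|=938.9504
5. ⊥bis P0·P4 via (22.45,35.61): [(33.9988, 53.4014) (18.4349, 29.4245) (33.9127, 0) (42, 0) (42, 62.3013)]  |A|=879.714
6. ⊥bis P0·P5 via (33.04,21.13): [(33.9988, 53.4014) (23.1844, 36.7413) (42, 6.9374) (42, 62.3013)]  |A|=539.3802
7. ⊥bis P0·P6 via (33.145,17.45): [(33.9988, 53.4014) (23.1844, 36.7413) (37.5444, 13.995) (42, 10.4959) (42, 62.3013)]  |A|=531.4525
8. ⊥bis P0·P7 via (23.62,24.95): [(33.9988, 53.4014) (23.6772, 37.5005) (23.6702, 35.9717) (37.5444, 13.995) (42, 10.4959) (42, 62.3013)]  |A|=531.0784
9. ⊥bis P0·P8 via (36.79,30.345): [(29.1542, 27.2851) (37.5444, 13.995) (42, 10.4959) (42, 32.4328)]  |A|=155.8269
10. ⊥bis P0·P9 via (32.735,26.72): [(33.4032, 28.9878) (31.7091, 23.2381) (37.5444, 13.995) (42, 10.4959) (42, 32.4328)]  |A|=145.0541
11. canonical 5-gon: [(33.4032, 28.9878) (31.7091, 23.2381) (37.5444, 13.995) (42, 10.4959) (42, 32.4328)]
12. shoelace: 145.0541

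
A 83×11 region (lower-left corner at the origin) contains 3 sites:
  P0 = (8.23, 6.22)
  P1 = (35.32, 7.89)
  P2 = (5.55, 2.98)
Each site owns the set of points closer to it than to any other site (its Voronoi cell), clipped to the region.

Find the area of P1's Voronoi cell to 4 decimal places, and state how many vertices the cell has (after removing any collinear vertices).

1. box [0,83]×[0,11]: [(0, 0) (83, 0) (83, 11) (0, 11)]
2. ⊥bis P1·P0 via (21.775,7.055): [(22.2099, 0) (83, 0) (83, 11) (21.5318, 11)]  |A|=672.4205
3. ⊥bis P1·P2 via (20.435,5.435): [(22.2099, 0) (83, 0) (83, 11) (21.5318, 11)]  |A|=672.4205
4. canonical 4-gon: [(22.2099, 0) (83, 0) (83, 11) (21.5318, 11)]
5. shoelace: 672.4205

Area of P1's cell: 672.4205 (4 vertices)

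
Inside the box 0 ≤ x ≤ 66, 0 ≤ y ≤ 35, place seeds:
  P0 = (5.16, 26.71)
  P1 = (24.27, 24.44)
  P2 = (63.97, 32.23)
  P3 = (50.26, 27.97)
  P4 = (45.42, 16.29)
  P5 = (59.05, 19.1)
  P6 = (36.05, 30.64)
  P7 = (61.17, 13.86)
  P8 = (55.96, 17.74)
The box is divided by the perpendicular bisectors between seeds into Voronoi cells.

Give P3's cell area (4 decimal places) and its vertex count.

Area of P3's cell: 165.8733 (6 vertices)

1. box [0,66]×[0,35]: [(0, 0) (66, 0) (66, 35) (0, 35)]
2. ⊥bis P3·P0 via (27.71,27.34): [(28.4738, 0) (66, 0) (66, 35) (27.496, 35)]  |A|=1330.5282
3. ⊥bis P3·P1 via (37.265,26.205): [(40.8242, 0) (66, 0) (66, 35) (36.0705, 35)]  |A|=964.3436
4. ⊥bis P3·P2 via (57.115,30.1): [(40.8242, 0) (66, 0) (66, 1.5053) (55.5925, 35) (36.0705, 35)]  |A|=790.045
5. ⊥bis P3·P4 via (47.84,22.13): [(37.2208, 26.5304) (61.3282, 16.5407) (55.5925, 35) (36.0705, 35)]  |A|=276.5249
6. ⊥bis P3·P5 via (54.655,23.535): [(37.2208, 26.5304) (51.6458, 20.5529) (58.0955, 26.9445) (55.5925, 35) (36.0705, 35)]  |A|=232.6435
7. ⊥bis P3·P6 via (43.155,29.305): [(42.2427, 24.4494) (51.6458, 20.5529) (58.0955, 26.9445) (55.5925, 35) (44.2251, 35)]  |A|=169.5561
8. ⊥bis P3·P7 via (55.715,20.915): [(42.2427, 24.4494) (51.6458, 20.5529) (58.0955, 26.9445) (55.5925, 35) (44.2251, 35)]  |A|=169.5561
9. ⊥bis P3·P8 via (53.11,22.855): [(42.2427, 24.4494) (50.1161, 21.1868) (55.0719, 23.9481) (58.0955, 26.9445) (55.5925, 35) (44.2251, 35)]  |A|=165.8733
10. canonical 6-gon: [(42.2427, 24.4494) (50.1161, 21.1868) (55.0719, 23.9481) (58.0955, 26.9445) (55.5925, 35) (44.2251, 35)]
11. shoelace: 165.8733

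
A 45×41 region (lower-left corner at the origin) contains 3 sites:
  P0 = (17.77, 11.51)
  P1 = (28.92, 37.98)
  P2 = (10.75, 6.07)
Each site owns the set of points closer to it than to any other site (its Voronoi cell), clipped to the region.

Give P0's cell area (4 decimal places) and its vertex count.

Area of P0's cell: 843.0558 (5 vertices)

1. box [0,45]×[0,41]: [(0, 0) (45, 0) (45, 41) (0, 41)]
2. ⊥bis P0·P1 via (23.345,24.745): [(0, 34.5787) (0, 0) (45, 0) (45, 15.6232)]  |A|=1129.5423
3. ⊥bis P0·P2 via (14.26,8.79): [(0, 34.5787) (0, 27.1917) (21.0716, 0) (45, 0) (45, 15.6232)]  |A|=843.0558
4. canonical 5-gon: [(0, 34.5787) (0, 27.1917) (21.0716, 0) (45, 0) (45, 15.6232)]
5. shoelace: 843.0558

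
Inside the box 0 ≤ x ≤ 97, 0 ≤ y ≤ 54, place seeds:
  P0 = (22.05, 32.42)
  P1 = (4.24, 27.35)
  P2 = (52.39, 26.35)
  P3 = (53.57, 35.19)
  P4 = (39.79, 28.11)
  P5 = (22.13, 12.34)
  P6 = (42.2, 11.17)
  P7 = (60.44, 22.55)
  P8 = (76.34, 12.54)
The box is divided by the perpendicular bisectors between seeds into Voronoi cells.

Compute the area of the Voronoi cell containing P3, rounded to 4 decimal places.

Area of P3's cell: 904.5130

1. box [0,97]×[0,54]: [(0, 0) (97, 0) (97, 54) (0, 54)]
2. ⊥bis P3·P0 via (37.81,33.805): [(40.7808, 0) (97, 0) (97, 54) (36.0352, 54)]  |A|=3163.9665
3. ⊥bis P3·P1 via (28.905,31.27): [(40.7808, 0) (97, 0) (97, 54) (36.0352, 54)]  |A|=3163.9665
4. ⊥bis P3·P2 via (52.98,30.77): [(37.8998, 32.783) (97, 24.894) (97, 54) (36.0352, 54)]  |A|=1506.8298
5. ⊥bis P3·P4 via (46.68,31.65): [(36.2082, 52.0315) (46.7015, 31.6081) (97, 24.894) (97, 54) (36.0352, 54)]  |A|=1423.1135
6. ⊥bis P3·P5 via (37.85,23.765): [(36.2082, 52.0315) (46.7015, 31.6081) (97, 24.894) (97, 54) (36.0352, 54)]  |A|=1423.1135
7. ⊥bis P3·P6 via (47.885,23.18): [(36.2082, 52.0315) (46.7015, 31.6081) (97, 24.894) (97, 54) (36.0352, 54)]  |A|=1423.1135
8. ⊥bis P3·P7 via (57.005,28.87): [(36.2082, 52.0315) (46.7015, 31.6081) (59.0179, 29.964) (97, 50.6078) (97, 54) (36.0352, 54)]  |A|=934.7821
9. ⊥bis P3·P8 via (64.955,23.865): [(36.2082, 52.0315) (46.7015, 31.6081) (59.0179, 29.964) (85.1504, 44.1674) (94.9312, 54) (36.0352, 54)]  |A|=904.513
10. canonical 6-gon: [(36.2082, 52.0315) (46.7015, 31.6081) (59.0179, 29.964) (85.1504, 44.1674) (94.9312, 54) (36.0352, 54)]
11. shoelace: 904.513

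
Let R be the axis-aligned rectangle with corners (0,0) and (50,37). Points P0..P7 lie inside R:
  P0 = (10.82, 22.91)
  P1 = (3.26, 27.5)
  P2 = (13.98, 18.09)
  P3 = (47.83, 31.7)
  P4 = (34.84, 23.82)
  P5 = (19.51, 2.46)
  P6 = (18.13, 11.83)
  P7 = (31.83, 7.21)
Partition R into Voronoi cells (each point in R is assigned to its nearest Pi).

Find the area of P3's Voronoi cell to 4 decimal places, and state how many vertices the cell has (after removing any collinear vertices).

Area of P3's cell: 167.8462 (3 vertices)

1. box [0,50]×[0,37]: [(0, 0) (50, 0) (50, 37) (0, 37)]
2. ⊥bis P3·P0 via (29.325,27.305): [(35.81, 0) (50, 0) (50, 37) (27.0224, 37)]  |A|=687.6
3. ⊥bis P3·P1 via (25.545,29.6): [(35.81, 0) (50, 0) (50, 37) (27.0224, 37)]  |A|=687.6
4. ⊥bis P3·P2 via (30.905,24.895): [(28.4432, 31.0179) (40.9145, 0) (50, 0) (50, 37) (27.0224, 37)]  |A|=608.4352
5. ⊥bis P3·P4 via (41.335,27.76): [(50, 13.4759) (50, 37) (35.7298, 37)]  |A|=167.8462
6. ⊥bis P3·P5 via (33.67,17.08): [(50, 13.4759) (50, 37) (35.7298, 37)]  |A|=167.8462
7. ⊥bis P3·P6 via (32.98,21.765): [(50, 13.4759) (50, 37) (35.7298, 37)]  |A|=167.8462
8. ⊥bis P3·P7 via (39.83,19.455): [(50, 13.4759) (50, 37) (35.7298, 37)]  |A|=167.8462
9. canonical 3-gon: [(50, 13.4759) (50, 37) (35.7298, 37)]
10. shoelace: 167.8462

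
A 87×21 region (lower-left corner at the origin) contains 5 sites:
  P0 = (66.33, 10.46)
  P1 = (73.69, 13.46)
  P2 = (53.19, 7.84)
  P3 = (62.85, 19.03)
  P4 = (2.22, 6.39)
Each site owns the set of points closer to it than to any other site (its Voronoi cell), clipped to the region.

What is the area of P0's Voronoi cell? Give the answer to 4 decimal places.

1. box [0,87]×[0,21]: [(0, 0) (87, 0) (87, 21) (0, 21)]
2. ⊥bis P0·P1 via (70.01,11.96): [(0, 0) (74.885, 0) (66.3252, 21) (0, 21)]  |A|=1482.7073
3. ⊥bis P0·P2 via (59.76,9.15): [(61.5844, 0) (74.885, 0) (66.3252, 21) (57.3972, 21)]  |A|=233.4
4. ⊥bis P0·P3 via (64.59,14.745): [(59.0897, 12.5115) (61.5844, 0) (74.885, 0) (68.2663, 16.2378)]  |A|=170.0407
5. ⊥bis P0·P4 via (34.275,8.425): [(59.0897, 12.5115) (61.5844, 0) (74.885, 0) (68.2663, 16.2378)]  |A|=170.0407
6. canonical 4-gon: [(59.0897, 12.5115) (61.5844, 0) (74.885, 0) (68.2663, 16.2378)]
7. shoelace: 170.0407

Area of P0's cell: 170.0407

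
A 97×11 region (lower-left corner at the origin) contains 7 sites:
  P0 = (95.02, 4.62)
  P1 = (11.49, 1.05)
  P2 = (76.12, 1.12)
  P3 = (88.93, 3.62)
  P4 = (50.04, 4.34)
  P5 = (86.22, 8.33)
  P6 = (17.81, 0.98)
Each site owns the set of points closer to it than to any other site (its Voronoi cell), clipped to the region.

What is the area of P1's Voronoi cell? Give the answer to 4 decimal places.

Area of P1's cell: 161.6964

1. box [0,97]×[0,11]: [(0, 0) (97, 0) (97, 11) (0, 11)]
2. ⊥bis P1·P0 via (53.255,2.835): [(0, 0) (53.3762, 0) (52.906, 11) (0, 11)]  |A|=584.5521
3. ⊥bis P1·P2 via (43.805,1.085): [(0, 0) (43.8062, 0) (43.7943, 11) (0, 11)]  |A|=481.8024
4. ⊥bis P1·P3 via (50.21,2.335): [(0, 0) (43.8062, 0) (43.7943, 11) (0, 11)]  |A|=481.8024
5. ⊥bis P1·P4 via (30.765,2.695): [(0, 0) (30.995, 0) (30.0562, 11) (0, 11)]  |A|=335.7817
6. ⊥bis P1·P5 via (48.855,4.69): [(0, 0) (30.995, 0) (30.0562, 11) (0, 11)]  |A|=335.7817
7. ⊥bis P1·P6 via (14.65,1.015): [(0, 0) (14.6388, 0) (14.7606, 11) (0, 11)]  |A|=161.6964
8. canonical 4-gon: [(0, 0) (14.6388, 0) (14.7606, 11) (0, 11)]
9. shoelace: 161.6964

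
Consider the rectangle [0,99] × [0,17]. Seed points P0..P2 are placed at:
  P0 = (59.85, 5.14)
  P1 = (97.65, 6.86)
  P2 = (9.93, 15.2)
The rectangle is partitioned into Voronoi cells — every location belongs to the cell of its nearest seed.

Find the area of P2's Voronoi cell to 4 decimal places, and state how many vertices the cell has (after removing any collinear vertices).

Area of P2's cell: 587.4088 (4 vertices)

1. box [0,99]×[0,17]: [(0, 0) (99, 0) (99, 17) (0, 17)]
2. ⊥bis P2·P0 via (34.89,10.17): [(0, 0) (32.8405, 0) (36.2664, 17) (0, 17)]  |A|=587.4088
3. ⊥bis P2·P1 via (53.79,11.03): [(0, 0) (32.8405, 0) (36.2664, 17) (0, 17)]  |A|=587.4088
4. canonical 4-gon: [(0, 0) (32.8405, 0) (36.2664, 17) (0, 17)]
5. shoelace: 587.4088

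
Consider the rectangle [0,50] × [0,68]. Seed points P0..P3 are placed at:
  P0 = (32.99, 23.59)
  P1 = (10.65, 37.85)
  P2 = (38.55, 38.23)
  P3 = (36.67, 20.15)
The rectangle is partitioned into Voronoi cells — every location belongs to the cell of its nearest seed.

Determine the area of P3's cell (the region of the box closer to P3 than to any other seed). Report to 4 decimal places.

1. box [0,50]×[0,68]: [(0, 0) (50, 0) (50, 68) (0, 68)]
2. ⊥bis P3·P0 via (34.83,21.87): [(14.3863, 0) (50, 0) (50, 38.0984)]  |A|=678.4119
3. ⊥bis P3·P1 via (23.66,29): [(14.3863, 0) (50, 0) (50, 38.0984)]  |A|=678.4119
4. ⊥bis P3·P2 via (37.61,29.19): [(41.3127, 28.805) (14.3863, 0) (50, 0) (50, 27.9017)]  |A|=634.121
5. canonical 4-gon: [(41.3127, 28.805) (14.3863, 0) (50, 0) (50, 27.9017)]
6. shoelace: 634.121

Area of P3's cell: 634.1210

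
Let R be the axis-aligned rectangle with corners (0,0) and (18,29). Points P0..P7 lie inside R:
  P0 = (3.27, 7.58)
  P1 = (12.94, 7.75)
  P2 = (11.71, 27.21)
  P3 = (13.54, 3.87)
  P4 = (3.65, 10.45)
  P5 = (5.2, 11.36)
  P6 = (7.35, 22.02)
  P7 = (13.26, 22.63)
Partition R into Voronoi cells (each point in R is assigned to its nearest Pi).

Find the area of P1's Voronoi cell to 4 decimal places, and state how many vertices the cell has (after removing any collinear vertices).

Area of P1's cell: 78.9625 (5 vertices)

1. box [0,18]×[0,29]: [(0, 0) (18, 0) (18, 29) (0, 29)]
2. ⊥bis P1·P0 via (8.105,7.665): [(8.2398, 0) (18, 0) (18, 29) (7.7299, 29)]  |A|=290.4396
3. ⊥bis P1·P2 via (12.325,17.48): [(7.9373, 17.2027) (8.2398, 0) (18, 0) (18, 17.8387)]  |A|=173.7037
4. ⊥bis P1·P3 via (13.24,5.81): [(7.9373, 17.2027) (8.1514, 5.0231) (18, 6.5461) (18, 17.8387)]  |A|=116.9555
5. ⊥bis P1·P4 via (8.295,9.1): [(10.7007, 17.3773) (8.092, 8.4017) (8.1514, 5.0231) (18, 6.5461) (18, 17.8387)]  |A|=104.7819
6. ⊥bis P1·P5 via (9.07,9.555): [(12.7797, 17.5087) (8.108, 7.4925) (8.1514, 5.0231) (18, 6.5461) (18, 17.8387)]  |A|=93.4193
7. ⊥bis P1·P6 via (10.145,14.885): [(17.6245, 17.815) (11.8714, 15.5613) (8.108, 7.4925) (8.1514, 5.0231) (18, 6.5461) (18, 17.8387)]  |A|=88.8408
8. ⊥bis P1·P7 via (13.1,15.19): [(11.7121, 15.2198) (8.108, 7.4925) (8.1514, 5.0231) (18, 6.5461) (18, 15.0846)]  |A|=78.9625
9. canonical 5-gon: [(11.7121, 15.2198) (8.108, 7.4925) (8.1514, 5.0231) (18, 6.5461) (18, 15.0846)]
10. shoelace: 78.9625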